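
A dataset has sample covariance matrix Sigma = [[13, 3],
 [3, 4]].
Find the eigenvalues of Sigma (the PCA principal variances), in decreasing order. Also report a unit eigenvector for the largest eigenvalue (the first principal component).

Step 1 — characteristic polynomial of 2×2 Sigma:
  det(Sigma - λI) = λ² - trace · λ + det = 0.
  trace = 13 + 4 = 17, det = 13·4 - (3)² = 43.
Step 2 — discriminant:
  Δ = trace² - 4·det = 289 - 172 = 117.
Step 3 — eigenvalues:
  λ = (trace ± √Δ)/2 = (17 ± 10.8167)/2,
  λ_1 = 13.9083,  λ_2 = 3.0917.

Step 4 — unit eigenvector for λ_1: solve (Sigma - λ_1 I)v = 0. First row:
  (13 - 13.9083)·v_x + (3)·v_y = 0, i.e. (-0.9083)·v_x + (3)·v_y = 0,
  so v ∝ (b, λ_1 - a) = (3, 0.9083) = u.
  ||u|| = √((3)² + (0.9083)²) = √(9.8251) ≈ 3.1345,
  v_1 = u/||u|| ≈ (0.9571, 0.2898) (||v_1|| = 1).

λ_1 = 13.9083,  λ_2 = 3.0917;  v_1 ≈ (0.9571, 0.2898)


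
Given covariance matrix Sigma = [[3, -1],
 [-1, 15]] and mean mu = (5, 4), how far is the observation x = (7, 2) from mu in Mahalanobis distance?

Step 1 — centre the observation: (x - mu) = (2, -2).

Step 2 — invert Sigma. det(Sigma) = 3·15 - (-1)² = 44.
  Sigma^{-1} = (1/det) · [[d, -b], [-b, a]] = [[0.3409, 0.0227],
 [0.0227, 0.0682]].

Step 3 — form the quadratic (x - mu)^T · Sigma^{-1} · (x - mu):
  Sigma^{-1} · (x - mu) = (0.6364, -0.0909).
  (x - mu)^T · [Sigma^{-1} · (x - mu)] = (2)·(0.6364) + (-2)·(-0.0909) = 1.4545.

Step 4 — take square root: d = √(1.4545) ≈ 1.206.

d(x, mu) = √(1.4545) ≈ 1.206


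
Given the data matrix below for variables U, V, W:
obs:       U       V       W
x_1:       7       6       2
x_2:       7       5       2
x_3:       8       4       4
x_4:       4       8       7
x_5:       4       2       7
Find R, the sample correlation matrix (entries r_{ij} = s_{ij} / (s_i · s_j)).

Step 1 — column means:
  mean(U) = (7 + 7 + 8 + 4 + 4) / 5 = 30/5 = 6
  mean(V) = (6 + 5 + 4 + 8 + 2) / 5 = 25/5 = 5
  mean(W) = (2 + 2 + 4 + 7 + 7) / 5 = 22/5 = 4.4

Step 2 — sample variances and covariances s[i,j] = (1/(n-1)) · Σ_k (x_{k,i} - mean_i) · (x_{k,j} - mean_j), with n-1 = 4:
  s[U,U] = ((1)·(1) + (1)·(1) + (2)·(2) + (-2)·(-2) + (-2)·(-2)) / 4 = 14/4 = 3.5
  s[U,V] = ((1)·(1) + (1)·(0) + (2)·(-1) + (-2)·(3) + (-2)·(-3)) / 4 = -1/4 = -0.25
  s[U,W] = ((1)·(-2.4) + (1)·(-2.4) + (2)·(-0.4) + (-2)·(2.6) + (-2)·(2.6)) / 4 = -16/4 = -4
  s[V,V] = ((1)·(1) + (0)·(0) + (-1)·(-1) + (3)·(3) + (-3)·(-3)) / 4 = 20/4 = 5
  s[V,W] = ((1)·(-2.4) + (0)·(-2.4) + (-1)·(-0.4) + (3)·(2.6) + (-3)·(2.6)) / 4 = -2/4 = -0.5
  s[W,W] = ((-2.4)·(-2.4) + (-2.4)·(-2.4) + (-0.4)·(-0.4) + (2.6)·(2.6) + (2.6)·(2.6)) / 4 = 25.2/4 = 6.3
  Sample standard deviations s_i = √(s[i,i]):
  s(U) = √(3.5) = 1.8708
  s(V) = √(5) = 2.2361
  s(W) = √(6.3) = 2.51

Step 3 — r_{ij} = s_{ij} / (s_i · s_j):
  r[U,U] = 1 (diagonal).
  r[U,V] = -0.25 / (1.8708 · 2.2361) = -0.25 / 4.1833 = -0.0598
  r[U,W] = -4 / (1.8708 · 2.51) = -4 / 4.6957 = -0.8518
  r[V,V] = 1 (diagonal).
  r[V,W] = -0.5 / (2.2361 · 2.51) = -0.5 / 5.6125 = -0.0891
  r[W,W] = 1 (diagonal).

R is symmetric with unit diagonal. Assembling:

R = [[1, -0.0598, -0.8518],
 [-0.0598, 1, -0.0891],
 [-0.8518, -0.0891, 1]]


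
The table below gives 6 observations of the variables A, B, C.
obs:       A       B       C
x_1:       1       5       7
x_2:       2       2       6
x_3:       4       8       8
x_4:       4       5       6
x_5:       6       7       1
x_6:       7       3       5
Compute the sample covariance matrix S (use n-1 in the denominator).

Step 1 — column means:
  mean(A) = (1 + 2 + 4 + 4 + 6 + 7) / 6 = 24/6 = 4
  mean(B) = (5 + 2 + 8 + 5 + 7 + 3) / 6 = 30/6 = 5
  mean(C) = (7 + 6 + 8 + 6 + 1 + 5) / 6 = 33/6 = 5.5

Step 2 — sample covariance S[i,j] = (1/(n-1)) · Σ_k (x_{k,i} - mean_i) · (x_{k,j} - mean_j), with n-1 = 5.
  S[A,A] = ((-3)·(-3) + (-2)·(-2) + (0)·(0) + (0)·(0) + (2)·(2) + (3)·(3)) / 5 = 26/5 = 5.2
  S[A,B] = ((-3)·(0) + (-2)·(-3) + (0)·(3) + (0)·(0) + (2)·(2) + (3)·(-2)) / 5 = 4/5 = 0.8
  S[A,C] = ((-3)·(1.5) + (-2)·(0.5) + (0)·(2.5) + (0)·(0.5) + (2)·(-4.5) + (3)·(-0.5)) / 5 = -16/5 = -3.2
  S[B,B] = ((0)·(0) + (-3)·(-3) + (3)·(3) + (0)·(0) + (2)·(2) + (-2)·(-2)) / 5 = 26/5 = 5.2
  S[B,C] = ((0)·(1.5) + (-3)·(0.5) + (3)·(2.5) + (0)·(0.5) + (2)·(-4.5) + (-2)·(-0.5)) / 5 = -2/5 = -0.4
  S[C,C] = ((1.5)·(1.5) + (0.5)·(0.5) + (2.5)·(2.5) + (0.5)·(0.5) + (-4.5)·(-4.5) + (-0.5)·(-0.5)) / 5 = 29.5/5 = 5.9

S is symmetric (S[j,i] = S[i,j]). Assembling:

S = [[5.2, 0.8, -3.2],
 [0.8, 5.2, -0.4],
 [-3.2, -0.4, 5.9]]


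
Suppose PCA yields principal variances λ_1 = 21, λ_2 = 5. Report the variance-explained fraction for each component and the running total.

Step 1 — total variance = trace(Sigma) = Σ λ_i = 21 + 5 = 26.

Step 2 — fraction explained by component i = λ_i / Σ λ:
  PC1: 21/26 = 0.8077
  PC2: 5/26 = 0.1923

Step 3 — cumulative fraction after k components = (λ_1 + ... + λ_k) / Σ λ:
  k = 1: 21/26 = 0.8077
  k = 2: (21 + 5)/26 = 26/26 = 1

Summary (fraction, with percent):

explained: PC1 0.8077 (80.77%), PC2 0.1923 (19.23%);  cumulative: 0.8077, 1


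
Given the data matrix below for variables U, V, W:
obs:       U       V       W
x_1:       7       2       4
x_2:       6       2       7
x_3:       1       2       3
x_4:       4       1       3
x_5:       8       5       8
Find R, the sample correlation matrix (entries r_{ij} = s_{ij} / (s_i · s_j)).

Step 1 — column means:
  mean(U) = (7 + 6 + 1 + 4 + 8) / 5 = 26/5 = 5.2
  mean(V) = (2 + 2 + 2 + 1 + 5) / 5 = 12/5 = 2.4
  mean(W) = (4 + 7 + 3 + 3 + 8) / 5 = 25/5 = 5

Step 2 — sample variances and covariances s[i,j] = (1/(n-1)) · Σ_k (x_{k,i} - mean_i) · (x_{k,j} - mean_j), with n-1 = 4:
  s[U,U] = ((1.8)·(1.8) + (0.8)·(0.8) + (-4.2)·(-4.2) + (-1.2)·(-1.2) + (2.8)·(2.8)) / 4 = 30.8/4 = 7.7
  s[U,V] = ((1.8)·(-0.4) + (0.8)·(-0.4) + (-4.2)·(-0.4) + (-1.2)·(-1.4) + (2.8)·(2.6)) / 4 = 9.6/4 = 2.4
  s[U,W] = ((1.8)·(-1) + (0.8)·(2) + (-4.2)·(-2) + (-1.2)·(-2) + (2.8)·(3)) / 4 = 19/4 = 4.75
  s[V,V] = ((-0.4)·(-0.4) + (-0.4)·(-0.4) + (-0.4)·(-0.4) + (-1.4)·(-1.4) + (2.6)·(2.6)) / 4 = 9.2/4 = 2.3
  s[V,W] = ((-0.4)·(-1) + (-0.4)·(2) + (-0.4)·(-2) + (-1.4)·(-2) + (2.6)·(3)) / 4 = 11/4 = 2.75
  s[W,W] = ((-1)·(-1) + (2)·(2) + (-2)·(-2) + (-2)·(-2) + (3)·(3)) / 4 = 22/4 = 5.5
  Sample standard deviations s_i = √(s[i,i]):
  s(U) = √(7.7) = 2.7749
  s(V) = √(2.3) = 1.5166
  s(W) = √(5.5) = 2.3452

Step 3 — r_{ij} = s_{ij} / (s_i · s_j):
  r[U,U] = 1 (diagonal).
  r[U,V] = 2.4 / (2.7749 · 1.5166) = 2.4 / 4.2083 = 0.5703
  r[U,W] = 4.75 / (2.7749 · 2.3452) = 4.75 / 6.5077 = 0.7299
  r[V,V] = 1 (diagonal).
  r[V,W] = 2.75 / (1.5166 · 2.3452) = 2.75 / 3.5567 = 0.7732
  r[W,W] = 1 (diagonal).

R is symmetric with unit diagonal. Assembling:

R = [[1, 0.5703, 0.7299],
 [0.5703, 1, 0.7732],
 [0.7299, 0.7732, 1]]


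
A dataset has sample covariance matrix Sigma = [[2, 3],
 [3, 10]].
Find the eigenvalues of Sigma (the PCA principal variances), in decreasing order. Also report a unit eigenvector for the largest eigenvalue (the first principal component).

Step 1 — characteristic polynomial of 2×2 Sigma:
  det(Sigma - λI) = λ² - trace · λ + det = 0.
  trace = 2 + 10 = 12, det = 2·10 - (3)² = 11.
Step 2 — discriminant:
  Δ = trace² - 4·det = 144 - 44 = 100.
Step 3 — eigenvalues:
  λ = (trace ± √Δ)/2 = (12 ± 10)/2,
  λ_1 = 11,  λ_2 = 1.

Step 4 — unit eigenvector for λ_1: solve (Sigma - λ_1 I)v = 0. First row:
  (2 - 11)·v_x + (3)·v_y = 0, i.e. (-9)·v_x + (3)·v_y = 0,
  so v ∝ (b, λ_1 - a) = (3, 9) = u.
  ||u|| = √((3)² + (9)²) = √(90) ≈ 9.4868,
  v_1 = u/||u|| ≈ (0.3162, 0.9487) (||v_1|| = 1).

λ_1 = 11,  λ_2 = 1;  v_1 ≈ (0.3162, 0.9487)


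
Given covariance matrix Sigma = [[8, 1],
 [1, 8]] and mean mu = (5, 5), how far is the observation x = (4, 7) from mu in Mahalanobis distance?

Step 1 — centre the observation: (x - mu) = (-1, 2).

Step 2 — invert Sigma. det(Sigma) = 8·8 - (1)² = 63.
  Sigma^{-1} = (1/det) · [[d, -b], [-b, a]] = [[0.127, -0.0159],
 [-0.0159, 0.127]].

Step 3 — form the quadratic (x - mu)^T · Sigma^{-1} · (x - mu):
  Sigma^{-1} · (x - mu) = (-0.1587, 0.2698).
  (x - mu)^T · [Sigma^{-1} · (x - mu)] = (-1)·(-0.1587) + (2)·(0.2698) = 0.6984.

Step 4 — take square root: d = √(0.6984) ≈ 0.8357.

d(x, mu) = √(0.6984) ≈ 0.8357


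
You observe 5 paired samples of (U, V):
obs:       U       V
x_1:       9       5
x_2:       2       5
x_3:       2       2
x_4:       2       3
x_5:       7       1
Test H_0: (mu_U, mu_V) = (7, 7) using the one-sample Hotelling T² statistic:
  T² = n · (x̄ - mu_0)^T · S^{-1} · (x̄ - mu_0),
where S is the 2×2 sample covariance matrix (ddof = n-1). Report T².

Step 1 — sample mean vector:
  mean(U) = (9 + 2 + 2 + 2 + 7) / 5 = 22/5 = 4.4
  mean(V) = (5 + 5 + 2 + 3 + 1) / 5 = 16/5 = 3.2
  x̄ = (4.4, 3.2),  deviation x̄ - mu_0 = (4.4, 3.2) - (7, 7) = (-2.6, -3.8).

Step 2 — sample covariance matrix, S[i,j] = (1/(n-1)) · Σ_k (x_{k,i} - mean_i) · (x_{k,j} - mean_j), divisor n-1 = 4:
  S[U,U] = ((4.6)·(4.6) + (-2.4)·(-2.4) + (-2.4)·(-2.4) + (-2.4)·(-2.4) + (2.6)·(2.6)) / 4 = 45.2/4 = 11.3
  S[U,V] = ((4.6)·(1.8) + (-2.4)·(1.8) + (-2.4)·(-1.2) + (-2.4)·(-0.2) + (2.6)·(-2.2)) / 4 = 1.6/4 = 0.4
  S[V,V] = ((1.8)·(1.8) + (1.8)·(1.8) + (-1.2)·(-1.2) + (-0.2)·(-0.2) + (-2.2)·(-2.2)) / 4 = 12.8/4 = 3.2
  S = [[11.3, 0.4],
 [0.4, 3.2]].

Step 3 — invert S. det(S) = 11.3·3.2 - (0.4)² = 36.
  S^{-1} = (1/det) · [[d, -b], [-b, a]] = [[0.0889, -0.0111],
 [-0.0111, 0.3139]].

Step 4 — quadratic form (x̄ - mu_0)^T · S^{-1} · (x̄ - mu_0):
  S^{-1} · (x̄ - mu_0) = (-0.1889, -1.1639),
  (x̄ - mu_0)^T · [...] = (-2.6)·(-0.1889) + (-3.8)·(-1.1639) = 4.9139.

Step 5 — scale by n: T² = 5 · 4.9139 = 24.5694.

T² ≈ 24.5694


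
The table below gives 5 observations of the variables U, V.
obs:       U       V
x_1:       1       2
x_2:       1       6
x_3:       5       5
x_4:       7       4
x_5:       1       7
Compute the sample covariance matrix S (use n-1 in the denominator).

Step 1 — column means:
  mean(U) = (1 + 1 + 5 + 7 + 1) / 5 = 15/5 = 3
  mean(V) = (2 + 6 + 5 + 4 + 7) / 5 = 24/5 = 4.8

Step 2 — sample covariance S[i,j] = (1/(n-1)) · Σ_k (x_{k,i} - mean_i) · (x_{k,j} - mean_j), with n-1 = 4.
  S[U,U] = ((-2)·(-2) + (-2)·(-2) + (2)·(2) + (4)·(4) + (-2)·(-2)) / 4 = 32/4 = 8
  S[U,V] = ((-2)·(-2.8) + (-2)·(1.2) + (2)·(0.2) + (4)·(-0.8) + (-2)·(2.2)) / 4 = -4/4 = -1
  S[V,V] = ((-2.8)·(-2.8) + (1.2)·(1.2) + (0.2)·(0.2) + (-0.8)·(-0.8) + (2.2)·(2.2)) / 4 = 14.8/4 = 3.7

S is symmetric (S[j,i] = S[i,j]). Assembling:

S = [[8, -1],
 [-1, 3.7]]


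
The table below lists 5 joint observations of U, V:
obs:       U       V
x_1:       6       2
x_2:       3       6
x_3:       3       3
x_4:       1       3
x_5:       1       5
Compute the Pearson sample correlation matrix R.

Step 1 — column means:
  mean(U) = (6 + 3 + 3 + 1 + 1) / 5 = 14/5 = 2.8
  mean(V) = (2 + 6 + 3 + 3 + 5) / 5 = 19/5 = 3.8

Step 2 — sample variances and covariances s[i,j] = (1/(n-1)) · Σ_k (x_{k,i} - mean_i) · (x_{k,j} - mean_j), with n-1 = 4:
  s[U,U] = ((3.2)·(3.2) + (0.2)·(0.2) + (0.2)·(0.2) + (-1.8)·(-1.8) + (-1.8)·(-1.8)) / 4 = 16.8/4 = 4.2
  s[U,V] = ((3.2)·(-1.8) + (0.2)·(2.2) + (0.2)·(-0.8) + (-1.8)·(-0.8) + (-1.8)·(1.2)) / 4 = -6.2/4 = -1.55
  s[V,V] = ((-1.8)·(-1.8) + (2.2)·(2.2) + (-0.8)·(-0.8) + (-0.8)·(-0.8) + (1.2)·(1.2)) / 4 = 10.8/4 = 2.7
  Sample standard deviations s_i = √(s[i,i]):
  s(U) = √(4.2) = 2.0494
  s(V) = √(2.7) = 1.6432

Step 3 — r_{ij} = s_{ij} / (s_i · s_j):
  r[U,U] = 1 (diagonal).
  r[U,V] = -1.55 / (2.0494 · 1.6432) = -1.55 / 3.3675 = -0.4603
  r[V,V] = 1 (diagonal).

R is symmetric with unit diagonal. Assembling:

R = [[1, -0.4603],
 [-0.4603, 1]]


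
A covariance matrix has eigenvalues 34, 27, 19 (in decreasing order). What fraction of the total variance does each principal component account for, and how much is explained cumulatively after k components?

Step 1 — total variance = trace(Sigma) = Σ λ_i = 34 + 27 + 19 = 80.

Step 2 — fraction explained by component i = λ_i / Σ λ:
  PC1: 34/80 = 0.425
  PC2: 27/80 = 0.3375
  PC3: 19/80 = 0.2375

Step 3 — cumulative fraction after k components = (λ_1 + ... + λ_k) / Σ λ:
  k = 1: 34/80 = 0.425
  k = 2: (34 + 27)/80 = 61/80 = 0.7625
  k = 3: (34 + 27 + 19)/80 = 80/80 = 1

Summary (fraction, with percent):

explained: PC1 0.425 (42.5%), PC2 0.3375 (33.75%), PC3 0.2375 (23.75%);  cumulative: 0.425, 0.7625, 1


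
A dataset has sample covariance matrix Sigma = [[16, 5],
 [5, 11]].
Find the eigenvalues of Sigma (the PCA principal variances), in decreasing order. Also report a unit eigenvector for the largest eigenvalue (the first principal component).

Step 1 — characteristic polynomial of 2×2 Sigma:
  det(Sigma - λI) = λ² - trace · λ + det = 0.
  trace = 16 + 11 = 27, det = 16·11 - (5)² = 151.
Step 2 — discriminant:
  Δ = trace² - 4·det = 729 - 604 = 125.
Step 3 — eigenvalues:
  λ = (trace ± √Δ)/2 = (27 ± 11.1803)/2,
  λ_1 = 19.0902,  λ_2 = 7.9098.

Step 4 — unit eigenvector for λ_1: solve (Sigma - λ_1 I)v = 0. First row:
  (16 - 19.0902)·v_x + (5)·v_y = 0, i.e. (-3.0902)·v_x + (5)·v_y = 0,
  so v ∝ (b, λ_1 - a) = (5, 3.0902) = u.
  ||u|| = √((5)² + (3.0902)²) = √(34.5492) ≈ 5.8779,
  v_1 = u/||u|| ≈ (0.8507, 0.5257) (||v_1|| = 1).

λ_1 = 19.0902,  λ_2 = 7.9098;  v_1 ≈ (0.8507, 0.5257)


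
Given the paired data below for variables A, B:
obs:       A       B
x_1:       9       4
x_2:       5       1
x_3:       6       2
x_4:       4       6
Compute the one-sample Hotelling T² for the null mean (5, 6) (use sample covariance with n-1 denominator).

Step 1 — sample mean vector:
  mean(A) = (9 + 5 + 6 + 4) / 4 = 24/4 = 6
  mean(B) = (4 + 1 + 2 + 6) / 4 = 13/4 = 3.25
  x̄ = (6, 3.25),  deviation x̄ - mu_0 = (6, 3.25) - (5, 6) = (1, -2.75).

Step 2 — sample covariance matrix, S[i,j] = (1/(n-1)) · Σ_k (x_{k,i} - mean_i) · (x_{k,j} - mean_j), divisor n-1 = 3:
  S[A,A] = ((3)·(3) + (-1)·(-1) + (0)·(0) + (-2)·(-2)) / 3 = 14/3 = 4.6667
  S[A,B] = ((3)·(0.75) + (-1)·(-2.25) + (0)·(-1.25) + (-2)·(2.75)) / 3 = -1/3 = -0.3333
  S[B,B] = ((0.75)·(0.75) + (-2.25)·(-2.25) + (-1.25)·(-1.25) + (2.75)·(2.75)) / 3 = 14.75/3 = 4.9167
  S = [[4.6667, -0.3333],
 [-0.3333, 4.9167]].

Step 3 — invert S. det(S) = 4.6667·4.9167 - (-0.3333)² = 22.8333.
  S^{-1} = (1/det) · [[d, -b], [-b, a]] = [[0.2153, 0.0146],
 [0.0146, 0.2044]].

Step 4 — quadratic form (x̄ - mu_0)^T · S^{-1} · (x̄ - mu_0):
  S^{-1} · (x̄ - mu_0) = (0.1752, -0.5474),
  (x̄ - mu_0)^T · [...] = (1)·(0.1752) + (-2.75)·(-0.5474) = 1.6807.

Step 5 — scale by n: T² = 4 · 1.6807 = 6.7226.

T² ≈ 6.7226


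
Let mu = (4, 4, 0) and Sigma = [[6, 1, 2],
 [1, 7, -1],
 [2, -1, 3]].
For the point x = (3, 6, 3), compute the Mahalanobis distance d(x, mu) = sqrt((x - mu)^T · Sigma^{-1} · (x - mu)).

Step 1 — centre the observation: (x - mu) = (-1, 2, 3).

Step 2 — invert Sigma (cofactor / det for 3×3, or solve directly):
  Sigma^{-1} = [[0.2353, -0.0588, -0.1765],
 [-0.0588, 0.1647, 0.0941],
 [-0.1765, 0.0941, 0.4824]].

Step 3 — form the quadratic (x - mu)^T · Sigma^{-1} · (x - mu):
  Sigma^{-1} · (x - mu) = (-0.8824, 0.6706, 1.8118).
  (x - mu)^T · [Sigma^{-1} · (x - mu)] = (-1)·(-0.8824) + (2)·(0.6706) + (3)·(1.8118) = 7.6588.

Step 4 — take square root: d = √(7.6588) ≈ 2.7675.

d(x, mu) = √(7.6588) ≈ 2.7675


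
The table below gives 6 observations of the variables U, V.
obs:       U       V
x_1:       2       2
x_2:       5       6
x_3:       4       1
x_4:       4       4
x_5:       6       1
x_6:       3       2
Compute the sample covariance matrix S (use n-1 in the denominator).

Step 1 — column means:
  mean(U) = (2 + 5 + 4 + 4 + 6 + 3) / 6 = 24/6 = 4
  mean(V) = (2 + 6 + 1 + 4 + 1 + 2) / 6 = 16/6 = 2.6667

Step 2 — sample covariance S[i,j] = (1/(n-1)) · Σ_k (x_{k,i} - mean_i) · (x_{k,j} - mean_j), with n-1 = 5.
  S[U,U] = ((-2)·(-2) + (1)·(1) + (0)·(0) + (0)·(0) + (2)·(2) + (-1)·(-1)) / 5 = 10/5 = 2
  S[U,V] = ((-2)·(-0.6667) + (1)·(3.3333) + (0)·(-1.6667) + (0)·(1.3333) + (2)·(-1.6667) + (-1)·(-0.6667)) / 5 = 2/5 = 0.4
  S[V,V] = ((-0.6667)·(-0.6667) + (3.3333)·(3.3333) + (-1.6667)·(-1.6667) + (1.3333)·(1.3333) + (-1.6667)·(-1.6667) + (-0.6667)·(-0.6667)) / 5 = 19.3333/5 = 3.8667

S is symmetric (S[j,i] = S[i,j]). Assembling:

S = [[2, 0.4],
 [0.4, 3.8667]]


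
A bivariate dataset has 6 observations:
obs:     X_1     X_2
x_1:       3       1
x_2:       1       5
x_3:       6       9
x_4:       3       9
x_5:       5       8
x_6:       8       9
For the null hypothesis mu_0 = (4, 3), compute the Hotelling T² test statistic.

Step 1 — sample mean vector:
  mean(X_1) = (3 + 1 + 6 + 3 + 5 + 8) / 6 = 26/6 = 4.3333
  mean(X_2) = (1 + 5 + 9 + 9 + 8 + 9) / 6 = 41/6 = 6.8333
  x̄ = (4.3333, 6.8333),  deviation x̄ - mu_0 = (4.3333, 6.8333) - (4, 3) = (0.3333, 3.8333).

Step 2 — sample covariance matrix, S[i,j] = (1/(n-1)) · Σ_k (x_{k,i} - mean_i) · (x_{k,j} - mean_j), divisor n-1 = 5:
  S[X_1,X_1] = ((-1.3333)·(-1.3333) + (-3.3333)·(-3.3333) + (1.6667)·(1.6667) + (-1.3333)·(-1.3333) + (0.6667)·(0.6667) + (3.6667)·(3.6667)) / 5 = 31.3333/5 = 6.2667
  S[X_1,X_2] = ((-1.3333)·(-5.8333) + (-3.3333)·(-1.8333) + (1.6667)·(2.1667) + (-1.3333)·(2.1667) + (0.6667)·(1.1667) + (3.6667)·(2.1667)) / 5 = 23.3333/5 = 4.6667
  S[X_2,X_2] = ((-5.8333)·(-5.8333) + (-1.8333)·(-1.8333) + (2.1667)·(2.1667) + (2.1667)·(2.1667) + (1.1667)·(1.1667) + (2.1667)·(2.1667)) / 5 = 52.8333/5 = 10.5667
  S = [[6.2667, 4.6667],
 [4.6667, 10.5667]].

Step 3 — invert S. det(S) = 6.2667·10.5667 - (4.6667)² = 44.44.
  S^{-1} = (1/det) · [[d, -b], [-b, a]] = [[0.2378, -0.105],
 [-0.105, 0.141]].

Step 4 — quadratic form (x̄ - mu_0)^T · S^{-1} · (x̄ - mu_0):
  S^{-1} · (x̄ - mu_0) = (-0.3233, 0.5056),
  (x̄ - mu_0)^T · [...] = (0.3333)·(-0.3233) + (3.8333)·(0.5056) = 1.8302.

Step 5 — scale by n: T² = 6 · 1.8302 = 10.9811.

T² ≈ 10.9811


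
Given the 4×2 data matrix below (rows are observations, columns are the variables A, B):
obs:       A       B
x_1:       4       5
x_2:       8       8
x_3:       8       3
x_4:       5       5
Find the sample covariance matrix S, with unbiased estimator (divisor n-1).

Step 1 — column means:
  mean(A) = (4 + 8 + 8 + 5) / 4 = 25/4 = 6.25
  mean(B) = (5 + 8 + 3 + 5) / 4 = 21/4 = 5.25

Step 2 — sample covariance S[i,j] = (1/(n-1)) · Σ_k (x_{k,i} - mean_i) · (x_{k,j} - mean_j), with n-1 = 3.
  S[A,A] = ((-2.25)·(-2.25) + (1.75)·(1.75) + (1.75)·(1.75) + (-1.25)·(-1.25)) / 3 = 12.75/3 = 4.25
  S[A,B] = ((-2.25)·(-0.25) + (1.75)·(2.75) + (1.75)·(-2.25) + (-1.25)·(-0.25)) / 3 = 1.75/3 = 0.5833
  S[B,B] = ((-0.25)·(-0.25) + (2.75)·(2.75) + (-2.25)·(-2.25) + (-0.25)·(-0.25)) / 3 = 12.75/3 = 4.25

S is symmetric (S[j,i] = S[i,j]). Assembling:

S = [[4.25, 0.5833],
 [0.5833, 4.25]]


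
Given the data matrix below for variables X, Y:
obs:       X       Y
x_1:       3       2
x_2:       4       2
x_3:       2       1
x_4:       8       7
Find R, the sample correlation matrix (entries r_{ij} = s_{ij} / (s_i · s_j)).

Step 1 — column means:
  mean(X) = (3 + 4 + 2 + 8) / 4 = 17/4 = 4.25
  mean(Y) = (2 + 2 + 1 + 7) / 4 = 12/4 = 3

Step 2 — sample variances and covariances s[i,j] = (1/(n-1)) · Σ_k (x_{k,i} - mean_i) · (x_{k,j} - mean_j), with n-1 = 3:
  s[X,X] = ((-1.25)·(-1.25) + (-0.25)·(-0.25) + (-2.25)·(-2.25) + (3.75)·(3.75)) / 3 = 20.75/3 = 6.9167
  s[X,Y] = ((-1.25)·(-1) + (-0.25)·(-1) + (-2.25)·(-2) + (3.75)·(4)) / 3 = 21/3 = 7
  s[Y,Y] = ((-1)·(-1) + (-1)·(-1) + (-2)·(-2) + (4)·(4)) / 3 = 22/3 = 7.3333
  Sample standard deviations s_i = √(s[i,i]):
  s(X) = √(6.9167) = 2.63
  s(Y) = √(7.3333) = 2.708

Step 3 — r_{ij} = s_{ij} / (s_i · s_j):
  r[X,X] = 1 (diagonal).
  r[X,Y] = 7 / (2.63 · 2.708) = 7 / 7.122 = 0.9829
  r[Y,Y] = 1 (diagonal).

R is symmetric with unit diagonal. Assembling:

R = [[1, 0.9829],
 [0.9829, 1]]


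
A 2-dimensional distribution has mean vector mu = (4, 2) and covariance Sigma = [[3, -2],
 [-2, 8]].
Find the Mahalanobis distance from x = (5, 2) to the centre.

Step 1 — centre the observation: (x - mu) = (1, 0).

Step 2 — invert Sigma. det(Sigma) = 3·8 - (-2)² = 20.
  Sigma^{-1} = (1/det) · [[d, -b], [-b, a]] = [[0.4, 0.1],
 [0.1, 0.15]].

Step 3 — form the quadratic (x - mu)^T · Sigma^{-1} · (x - mu):
  Sigma^{-1} · (x - mu) = (0.4, 0.1).
  (x - mu)^T · [Sigma^{-1} · (x - mu)] = (1)·(0.4) + (0)·(0.1) = 0.4.

Step 4 — take square root: d = √(0.4) ≈ 0.6325.

d(x, mu) = √(0.4) ≈ 0.6325


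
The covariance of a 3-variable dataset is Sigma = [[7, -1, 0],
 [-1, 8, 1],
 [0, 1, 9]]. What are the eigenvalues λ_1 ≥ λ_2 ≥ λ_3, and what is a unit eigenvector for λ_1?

Step 1 — characteristic polynomial p(λ) = det(λI - Sigma) = λ³ - tr·λ² + c_1·λ - det, where tr = trace, c_1 = sum of the principal 2×2 minors, det = det(Sigma):
  tr = 7 + 8 + 9 = 24,
  c_1 = (7·8 - (-1)²) + (7·9 - (0)²) + (8·9 - (1)²) = 55 + 63 + 71 = 189,
  det = 7·(8·9 - (1)²) - (-1)·((-1)·9 - (1)·(0)) + (0)·((-1)·(1) - 8·(0)) = 7·(71) - (-1)·(-9) + (0)·(-1) = 488.
  So p(λ) = λ³ - 24λ² + 189λ - 488.
Step 2 — look for an integer root (rational root theorem: any rational root is an integer divisor of 488). Testing λ = 8:
  p(8) = 512 - 1536 + 1512 - 488 = 0  ✓
  Dividing out (λ - 8): p(λ) = (λ - 8)(λ² - 16λ + 61).
Step 3 — remaining eigenvalues from the quadratic λ² - 16λ + 61 = 0:
  Δ = 16² - 4·61 = 256 - 244 = 12,  λ = (16 ± √12)/2 = (16 ± 3.4641)/2 ≈ 9.7321 or 6.2679.
  Sorted: λ_1 = 9.7321,  λ_2 = 8,  λ_3 = 6.2679  (check: sum = 24 = tr ✓).

Step 4 — unit eigenvector for λ_1 ≈ 9.7321: v spans the null space of (Sigma - λ_1 I), whose rows are
  r_1 = (-2.7321, -1, 0),  r_2 = (-1, -1.7321, 1),  r_3 = (0, 1, -0.7321).
  v is orthogonal to every row, so take v ∝ r_1 × r_2 = ((-1)·(1) - (0)·(-1.7321), (0)·(-1) - (-2.7321)·(1), (-2.7321)·(-1.7321) - (-1)·(-1)) ≈ (-1, 2.7321, 3.7321).
  Rescale (multiply by -1 so the first nonzero entry is positive): u = (1, -2.7321, -3.7321).
  ||u|| = √((1)² + (-2.7321)² + (-3.7321)²) = √(22.3923) ≈ 4.7321,  v_1 = u/||u|| ≈ (0.2113, -0.5774, -0.7887) (||v_1|| = 1).

λ_1 = 9.7321,  λ_2 = 8,  λ_3 = 6.2679;  v_1 ≈ (0.2113, -0.5774, -0.7887)


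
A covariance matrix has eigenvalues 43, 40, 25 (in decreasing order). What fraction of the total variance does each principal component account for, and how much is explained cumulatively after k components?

Step 1 — total variance = trace(Sigma) = Σ λ_i = 43 + 40 + 25 = 108.

Step 2 — fraction explained by component i = λ_i / Σ λ:
  PC1: 43/108 = 0.3981
  PC2: 40/108 = 0.3704
  PC3: 25/108 = 0.2315

Step 3 — cumulative fraction after k components = (λ_1 + ... + λ_k) / Σ λ:
  k = 1: 43/108 = 0.3981
  k = 2: (43 + 40)/108 = 83/108 = 0.7685
  k = 3: (43 + 40 + 25)/108 = 108/108 = 1

Summary (fraction, with percent):

explained: PC1 0.3981 (39.81%), PC2 0.3704 (37.04%), PC3 0.2315 (23.15%);  cumulative: 0.3981, 0.7685, 1


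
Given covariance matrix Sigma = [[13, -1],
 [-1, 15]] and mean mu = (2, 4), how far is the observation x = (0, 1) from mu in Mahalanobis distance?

Step 1 — centre the observation: (x - mu) = (-2, -3).

Step 2 — invert Sigma. det(Sigma) = 13·15 - (-1)² = 194.
  Sigma^{-1} = (1/det) · [[d, -b], [-b, a]] = [[0.0773, 0.0052],
 [0.0052, 0.067]].

Step 3 — form the quadratic (x - mu)^T · Sigma^{-1} · (x - mu):
  Sigma^{-1} · (x - mu) = (-0.1701, -0.2113).
  (x - mu)^T · [Sigma^{-1} · (x - mu)] = (-2)·(-0.1701) + (-3)·(-0.2113) = 0.9742.

Step 4 — take square root: d = √(0.9742) ≈ 0.987.

d(x, mu) = √(0.9742) ≈ 0.987


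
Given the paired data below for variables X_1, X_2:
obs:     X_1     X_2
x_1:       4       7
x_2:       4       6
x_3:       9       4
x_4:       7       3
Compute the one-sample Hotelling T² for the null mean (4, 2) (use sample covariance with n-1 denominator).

Step 1 — sample mean vector:
  mean(X_1) = (4 + 4 + 9 + 7) / 4 = 24/4 = 6
  mean(X_2) = (7 + 6 + 4 + 3) / 4 = 20/4 = 5
  x̄ = (6, 5),  deviation x̄ - mu_0 = (6, 5) - (4, 2) = (2, 3).

Step 2 — sample covariance matrix, S[i,j] = (1/(n-1)) · Σ_k (x_{k,i} - mean_i) · (x_{k,j} - mean_j), divisor n-1 = 3:
  S[X_1,X_1] = ((-2)·(-2) + (-2)·(-2) + (3)·(3) + (1)·(1)) / 3 = 18/3 = 6
  S[X_1,X_2] = ((-2)·(2) + (-2)·(1) + (3)·(-1) + (1)·(-2)) / 3 = -11/3 = -3.6667
  S[X_2,X_2] = ((2)·(2) + (1)·(1) + (-1)·(-1) + (-2)·(-2)) / 3 = 10/3 = 3.3333
  S = [[6, -3.6667],
 [-3.6667, 3.3333]].

Step 3 — invert S. det(S) = 6·3.3333 - (-3.6667)² = 6.5556.
  S^{-1} = (1/det) · [[d, -b], [-b, a]] = [[0.5085, 0.5593],
 [0.5593, 0.9153]].

Step 4 — quadratic form (x̄ - mu_0)^T · S^{-1} · (x̄ - mu_0):
  S^{-1} · (x̄ - mu_0) = (2.6949, 3.8644),
  (x̄ - mu_0)^T · [...] = (2)·(2.6949) + (3)·(3.8644) = 16.9831.

Step 5 — scale by n: T² = 4 · 16.9831 = 67.9322.

T² ≈ 67.9322


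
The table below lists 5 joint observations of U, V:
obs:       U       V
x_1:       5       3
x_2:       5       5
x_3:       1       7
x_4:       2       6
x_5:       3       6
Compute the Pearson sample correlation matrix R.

Step 1 — column means:
  mean(U) = (5 + 5 + 1 + 2 + 3) / 5 = 16/5 = 3.2
  mean(V) = (3 + 5 + 7 + 6 + 6) / 5 = 27/5 = 5.4

Step 2 — sample variances and covariances s[i,j] = (1/(n-1)) · Σ_k (x_{k,i} - mean_i) · (x_{k,j} - mean_j), with n-1 = 4:
  s[U,U] = ((1.8)·(1.8) + (1.8)·(1.8) + (-2.2)·(-2.2) + (-1.2)·(-1.2) + (-0.2)·(-0.2)) / 4 = 12.8/4 = 3.2
  s[U,V] = ((1.8)·(-2.4) + (1.8)·(-0.4) + (-2.2)·(1.6) + (-1.2)·(0.6) + (-0.2)·(0.6)) / 4 = -9.4/4 = -2.35
  s[V,V] = ((-2.4)·(-2.4) + (-0.4)·(-0.4) + (1.6)·(1.6) + (0.6)·(0.6) + (0.6)·(0.6)) / 4 = 9.2/4 = 2.3
  Sample standard deviations s_i = √(s[i,i]):
  s(U) = √(3.2) = 1.7889
  s(V) = √(2.3) = 1.5166

Step 3 — r_{ij} = s_{ij} / (s_i · s_j):
  r[U,U] = 1 (diagonal).
  r[U,V] = -2.35 / (1.7889 · 1.5166) = -2.35 / 2.7129 = -0.8662
  r[V,V] = 1 (diagonal).

R is symmetric with unit diagonal. Assembling:

R = [[1, -0.8662],
 [-0.8662, 1]]


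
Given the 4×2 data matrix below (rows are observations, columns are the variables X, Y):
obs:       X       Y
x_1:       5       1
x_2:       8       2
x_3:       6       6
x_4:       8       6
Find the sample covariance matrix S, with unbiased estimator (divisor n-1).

Step 1 — column means:
  mean(X) = (5 + 8 + 6 + 8) / 4 = 27/4 = 6.75
  mean(Y) = (1 + 2 + 6 + 6) / 4 = 15/4 = 3.75

Step 2 — sample covariance S[i,j] = (1/(n-1)) · Σ_k (x_{k,i} - mean_i) · (x_{k,j} - mean_j), with n-1 = 3.
  S[X,X] = ((-1.75)·(-1.75) + (1.25)·(1.25) + (-0.75)·(-0.75) + (1.25)·(1.25)) / 3 = 6.75/3 = 2.25
  S[X,Y] = ((-1.75)·(-2.75) + (1.25)·(-1.75) + (-0.75)·(2.25) + (1.25)·(2.25)) / 3 = 3.75/3 = 1.25
  S[Y,Y] = ((-2.75)·(-2.75) + (-1.75)·(-1.75) + (2.25)·(2.25) + (2.25)·(2.25)) / 3 = 20.75/3 = 6.9167

S is symmetric (S[j,i] = S[i,j]). Assembling:

S = [[2.25, 1.25],
 [1.25, 6.9167]]


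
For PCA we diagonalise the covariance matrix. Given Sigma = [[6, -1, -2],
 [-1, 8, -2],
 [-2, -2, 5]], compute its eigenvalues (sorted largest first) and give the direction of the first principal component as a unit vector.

Step 1 — characteristic polynomial p(λ) = det(λI - Sigma) = λ³ - tr·λ² + c_1·λ - det, where tr = trace, c_1 = sum of the principal 2×2 minors, det = det(Sigma):
  tr = 6 + 8 + 5 = 19,
  c_1 = (6·8 - (-1)²) + (6·5 - (-2)²) + (8·5 - (-2)²) = 47 + 26 + 36 = 109,
  det = 6·(8·5 - (-2)²) - (-1)·((-1)·5 - (-2)·(-2)) + (-2)·((-1)·(-2) - 8·(-2)) = 6·(36) - (-1)·(-9) + (-2)·(18) = 171.
  So p(λ) = λ³ - 19λ² + 109λ - 171.
Step 2 — look for an integer root (rational root theorem: any rational root is an integer divisor of 171). Testing λ = 9:
  p(9) = 729 - 1539 + 981 - 171 = 0  ✓
  Dividing out (λ - 9): p(λ) = (λ - 9)(λ² - 10λ + 19).
Step 3 — remaining eigenvalues from the quadratic λ² - 10λ + 19 = 0:
  Δ = 10² - 4·19 = 100 - 76 = 24,  λ = (10 ± √24)/2 = (10 ± 4.899)/2 ≈ 7.4495 or 2.5505.
  Sorted: λ_1 = 9,  λ_2 = 7.4495,  λ_3 = 2.5505  (check: sum = 19 = tr ✓).

Step 4 — unit eigenvector for λ_1 = 9: v spans the null space of (Sigma - λ_1 I), whose rows are
  r_1 = (-3, -1, -2),  r_2 = (-1, -1, -2),  r_3 = (-2, -2, -4).
  v is orthogonal to every row, so take v ∝ r_1 × r_2 = ((-1)·(-2) - (-2)·(-1), (-2)·(-1) - (-3)·(-2), (-3)·(-1) - (-1)·(-1)) = (0, -4, 2).
  Rescale (divide by 2; multiply by -1 so the first nonzero entry is positive): u = (0, 2, -1).
  ||u|| = √((0)² + (2)² + (-1)²) = √(5) ≈ 2.2361,  v_1 = u/||u|| ≈ (0, 0.8944, -0.4472) (||v_1|| = 1).

λ_1 = 9,  λ_2 = 7.4495,  λ_3 = 2.5505;  v_1 ≈ (0, 0.8944, -0.4472)


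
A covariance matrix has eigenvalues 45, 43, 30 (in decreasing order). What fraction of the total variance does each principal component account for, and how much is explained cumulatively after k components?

Step 1 — total variance = trace(Sigma) = Σ λ_i = 45 + 43 + 30 = 118.

Step 2 — fraction explained by component i = λ_i / Σ λ:
  PC1: 45/118 = 0.3814
  PC2: 43/118 = 0.3644
  PC3: 30/118 = 0.2542

Step 3 — cumulative fraction after k components = (λ_1 + ... + λ_k) / Σ λ:
  k = 1: 45/118 = 0.3814
  k = 2: (45 + 43)/118 = 88/118 = 0.7458
  k = 3: (45 + 43 + 30)/118 = 118/118 = 1

Summary (fraction, with percent):

explained: PC1 0.3814 (38.14%), PC2 0.3644 (36.44%), PC3 0.2542 (25.42%);  cumulative: 0.3814, 0.7458, 1


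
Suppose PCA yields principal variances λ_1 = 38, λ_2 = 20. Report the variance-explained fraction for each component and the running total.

Step 1 — total variance = trace(Sigma) = Σ λ_i = 38 + 20 = 58.

Step 2 — fraction explained by component i = λ_i / Σ λ:
  PC1: 38/58 = 0.6552
  PC2: 20/58 = 0.3448

Step 3 — cumulative fraction after k components = (λ_1 + ... + λ_k) / Σ λ:
  k = 1: 38/58 = 0.6552
  k = 2: (38 + 20)/58 = 58/58 = 1

Summary (fraction, with percent):

explained: PC1 0.6552 (65.52%), PC2 0.3448 (34.48%);  cumulative: 0.6552, 1


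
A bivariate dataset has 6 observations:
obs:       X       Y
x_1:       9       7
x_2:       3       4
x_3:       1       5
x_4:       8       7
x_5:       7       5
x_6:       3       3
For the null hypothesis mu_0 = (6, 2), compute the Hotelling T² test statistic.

Step 1 — sample mean vector:
  mean(X) = (9 + 3 + 1 + 8 + 7 + 3) / 6 = 31/6 = 5.1667
  mean(Y) = (7 + 4 + 5 + 7 + 5 + 3) / 6 = 31/6 = 5.1667
  x̄ = (5.1667, 5.1667),  deviation x̄ - mu_0 = (5.1667, 5.1667) - (6, 2) = (-0.8333, 3.1667).

Step 2 — sample covariance matrix, S[i,j] = (1/(n-1)) · Σ_k (x_{k,i} - mean_i) · (x_{k,j} - mean_j), divisor n-1 = 5:
  S[X,X] = ((3.8333)·(3.8333) + (-2.1667)·(-2.1667) + (-4.1667)·(-4.1667) + (2.8333)·(2.8333) + (1.8333)·(1.8333) + (-2.1667)·(-2.1667)) / 5 = 52.8333/5 = 10.5667
  S[X,Y] = ((3.8333)·(1.8333) + (-2.1667)·(-1.1667) + (-4.1667)·(-0.1667) + (2.8333)·(1.8333) + (1.8333)·(-0.1667) + (-2.1667)·(-2.1667)) / 5 = 19.8333/5 = 3.9667
  S[Y,Y] = ((1.8333)·(1.8333) + (-1.1667)·(-1.1667) + (-0.1667)·(-0.1667) + (1.8333)·(1.8333) + (-0.1667)·(-0.1667) + (-2.1667)·(-2.1667)) / 5 = 12.8333/5 = 2.5667
  S = [[10.5667, 3.9667],
 [3.9667, 2.5667]].

Step 3 — invert S. det(S) = 10.5667·2.5667 - (3.9667)² = 11.3867.
  S^{-1} = (1/det) · [[d, -b], [-b, a]] = [[0.2254, -0.3484],
 [-0.3484, 0.928]].

Step 4 — quadratic form (x̄ - mu_0)^T · S^{-1} · (x̄ - mu_0):
  S^{-1} · (x̄ - mu_0) = (-1.291, 3.2289),
  (x̄ - mu_0)^T · [...] = (-0.8333)·(-1.291) + (3.1667)·(3.2289) = 11.3007.

Step 5 — scale by n: T² = 6 · 11.3007 = 67.8044.

T² ≈ 67.8044


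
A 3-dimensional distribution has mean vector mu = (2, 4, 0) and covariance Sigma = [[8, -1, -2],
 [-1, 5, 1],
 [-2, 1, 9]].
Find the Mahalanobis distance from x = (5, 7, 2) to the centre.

Step 1 — centre the observation: (x - mu) = (3, 3, 2).

Step 2 — invert Sigma (cofactor / det for 3×3, or solve directly):
  Sigma^{-1} = [[0.1346, 0.0214, 0.0275],
 [0.0214, 0.208, -0.0183],
 [0.0275, -0.0183, 0.1193]].

Step 3 — form the quadratic (x - mu)^T · Sigma^{-1} · (x - mu):
  Sigma^{-1} · (x - mu) = (0.5229, 0.6514, 0.2661).
  (x - mu)^T · [Sigma^{-1} · (x - mu)] = (3)·(0.5229) + (3)·(0.6514) + (2)·(0.2661) = 4.055.

Step 4 — take square root: d = √(4.055) ≈ 2.0137.

d(x, mu) = √(4.055) ≈ 2.0137


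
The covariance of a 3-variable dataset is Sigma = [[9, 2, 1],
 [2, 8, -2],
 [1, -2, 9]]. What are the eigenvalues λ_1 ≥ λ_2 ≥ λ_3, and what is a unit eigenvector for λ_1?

Step 1 — characteristic polynomial p(λ) = det(λI - Sigma) = λ³ - tr·λ² + c_1·λ - det, where tr = trace, c_1 = sum of the principal 2×2 minors, det = det(Sigma):
  tr = 9 + 8 + 9 = 26,
  c_1 = (9·8 - (2)²) + (9·9 - (1)²) + (8·9 - (-2)²) = 68 + 80 + 68 = 216,
  det = 9·(8·9 - (-2)²) - (2)·((2)·9 - (-2)·(1)) + (1)·((2)·(-2) - 8·(1)) = 9·(68) - (2)·(20) + (1)·(-12) = 560.
  So p(λ) = λ³ - 26λ² + 216λ - 560.
Step 2 — look for an integer root (rational root theorem: any rational root is an integer divisor of 560). Testing λ = 10:
  p(10) = 1000 - 2600 + 2160 - 560 = 0  ✓
  Dividing out (λ - 10): p(λ) = (λ - 10)(λ² - 16λ + 56).
Step 3 — remaining eigenvalues from the quadratic λ² - 16λ + 56 = 0:
  Δ = 16² - 4·56 = 256 - 224 = 32,  λ = (16 ± √32)/2 = (16 ± 5.6569)/2 ≈ 10.8284 or 5.1716.
  Sorted: λ_1 = 10.8284,  λ_2 = 10,  λ_3 = 5.1716  (check: sum = 26 = tr ✓).

Step 4 — unit eigenvector for λ_1 ≈ 10.8284: v spans the null space of (Sigma - λ_1 I), whose rows are
  r_1 = (-1.8284, 2, 1),  r_2 = (2, -2.8284, -2),  r_3 = (1, -2, -1.8284).
  v is orthogonal to every row, so take v ∝ r_1 × r_2 = ((2)·(-2) - (1)·(-2.8284), (1)·(2) - (-1.8284)·(-2), (-1.8284)·(-2.8284) - (2)·(2)) ≈ (-1.1716, -1.6569, 1.1716).
  Rescale (multiply by -1 so the first nonzero entry is positive): u = (1.1716, 1.6569, -1.1716).
  ||u|| = √((1.1716)² + (1.6569)² + (-1.1716)²) = √(5.4903) ≈ 2.3431,  v_1 = u/||u|| ≈ (0.5, 0.7071, -0.5) (||v_1|| = 1).

λ_1 = 10.8284,  λ_2 = 10,  λ_3 = 5.1716;  v_1 ≈ (0.5, 0.7071, -0.5)


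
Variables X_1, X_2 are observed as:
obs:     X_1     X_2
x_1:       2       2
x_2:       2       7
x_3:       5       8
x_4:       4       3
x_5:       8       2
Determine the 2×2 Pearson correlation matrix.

Step 1 — column means:
  mean(X_1) = (2 + 2 + 5 + 4 + 8) / 5 = 21/5 = 4.2
  mean(X_2) = (2 + 7 + 8 + 3 + 2) / 5 = 22/5 = 4.4

Step 2 — sample variances and covariances s[i,j] = (1/(n-1)) · Σ_k (x_{k,i} - mean_i) · (x_{k,j} - mean_j), with n-1 = 4:
  s[X_1,X_1] = ((-2.2)·(-2.2) + (-2.2)·(-2.2) + (0.8)·(0.8) + (-0.2)·(-0.2) + (3.8)·(3.8)) / 4 = 24.8/4 = 6.2
  s[X_1,X_2] = ((-2.2)·(-2.4) + (-2.2)·(2.6) + (0.8)·(3.6) + (-0.2)·(-1.4) + (3.8)·(-2.4)) / 4 = -6.4/4 = -1.6
  s[X_2,X_2] = ((-2.4)·(-2.4) + (2.6)·(2.6) + (3.6)·(3.6) + (-1.4)·(-1.4) + (-2.4)·(-2.4)) / 4 = 33.2/4 = 8.3
  Sample standard deviations s_i = √(s[i,i]):
  s(X_1) = √(6.2) = 2.49
  s(X_2) = √(8.3) = 2.881

Step 3 — r_{ij} = s_{ij} / (s_i · s_j):
  r[X_1,X_1] = 1 (diagonal).
  r[X_1,X_2] = -1.6 / (2.49 · 2.881) = -1.6 / 7.1736 = -0.223
  r[X_2,X_2] = 1 (diagonal).

R is symmetric with unit diagonal. Assembling:

R = [[1, -0.223],
 [-0.223, 1]]


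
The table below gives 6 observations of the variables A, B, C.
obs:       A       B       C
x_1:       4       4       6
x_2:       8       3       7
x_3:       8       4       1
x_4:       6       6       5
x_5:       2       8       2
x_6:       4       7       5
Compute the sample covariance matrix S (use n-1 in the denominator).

Step 1 — column means:
  mean(A) = (4 + 8 + 8 + 6 + 2 + 4) / 6 = 32/6 = 5.3333
  mean(B) = (4 + 3 + 4 + 6 + 8 + 7) / 6 = 32/6 = 5.3333
  mean(C) = (6 + 7 + 1 + 5 + 2 + 5) / 6 = 26/6 = 4.3333

Step 2 — sample covariance S[i,j] = (1/(n-1)) · Σ_k (x_{k,i} - mean_i) · (x_{k,j} - mean_j), with n-1 = 5.
  S[A,A] = ((-1.3333)·(-1.3333) + (2.6667)·(2.6667) + (2.6667)·(2.6667) + (0.6667)·(0.6667) + (-3.3333)·(-3.3333) + (-1.3333)·(-1.3333)) / 5 = 29.3333/5 = 5.8667
  S[A,B] = ((-1.3333)·(-1.3333) + (2.6667)·(-2.3333) + (2.6667)·(-1.3333) + (0.6667)·(0.6667) + (-3.3333)·(2.6667) + (-1.3333)·(1.6667)) / 5 = -18.6667/5 = -3.7333
  S[A,C] = ((-1.3333)·(1.6667) + (2.6667)·(2.6667) + (2.6667)·(-3.3333) + (0.6667)·(0.6667) + (-3.3333)·(-2.3333) + (-1.3333)·(0.6667)) / 5 = 3.3333/5 = 0.6667
  S[B,B] = ((-1.3333)·(-1.3333) + (-2.3333)·(-2.3333) + (-1.3333)·(-1.3333) + (0.6667)·(0.6667) + (2.6667)·(2.6667) + (1.6667)·(1.6667)) / 5 = 19.3333/5 = 3.8667
  S[B,C] = ((-1.3333)·(1.6667) + (-2.3333)·(2.6667) + (-1.3333)·(-3.3333) + (0.6667)·(0.6667) + (2.6667)·(-2.3333) + (1.6667)·(0.6667)) / 5 = -8.6667/5 = -1.7333
  S[C,C] = ((1.6667)·(1.6667) + (2.6667)·(2.6667) + (-3.3333)·(-3.3333) + (0.6667)·(0.6667) + (-2.3333)·(-2.3333) + (0.6667)·(0.6667)) / 5 = 27.3333/5 = 5.4667

S is symmetric (S[j,i] = S[i,j]). Assembling:

S = [[5.8667, -3.7333, 0.6667],
 [-3.7333, 3.8667, -1.7333],
 [0.6667, -1.7333, 5.4667]]


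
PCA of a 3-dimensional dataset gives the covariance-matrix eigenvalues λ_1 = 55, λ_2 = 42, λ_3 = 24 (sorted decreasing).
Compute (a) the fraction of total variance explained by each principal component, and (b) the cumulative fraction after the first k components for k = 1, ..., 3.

Step 1 — total variance = trace(Sigma) = Σ λ_i = 55 + 42 + 24 = 121.

Step 2 — fraction explained by component i = λ_i / Σ λ:
  PC1: 55/121 = 0.4545
  PC2: 42/121 = 0.3471
  PC3: 24/121 = 0.1983

Step 3 — cumulative fraction after k components = (λ_1 + ... + λ_k) / Σ λ:
  k = 1: 55/121 = 0.4545
  k = 2: (55 + 42)/121 = 97/121 = 0.8017
  k = 3: (55 + 42 + 24)/121 = 121/121 = 1

Summary (fraction, with percent):

explained: PC1 0.4545 (45.45%), PC2 0.3471 (34.71%), PC3 0.1983 (19.83%);  cumulative: 0.4545, 0.8017, 1


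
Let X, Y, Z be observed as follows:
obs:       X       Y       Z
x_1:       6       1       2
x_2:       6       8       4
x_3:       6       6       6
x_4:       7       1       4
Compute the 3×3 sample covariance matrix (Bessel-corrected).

Step 1 — column means:
  mean(X) = (6 + 6 + 6 + 7) / 4 = 25/4 = 6.25
  mean(Y) = (1 + 8 + 6 + 1) / 4 = 16/4 = 4
  mean(Z) = (2 + 4 + 6 + 4) / 4 = 16/4 = 4

Step 2 — sample covariance S[i,j] = (1/(n-1)) · Σ_k (x_{k,i} - mean_i) · (x_{k,j} - mean_j), with n-1 = 3.
  S[X,X] = ((-0.25)·(-0.25) + (-0.25)·(-0.25) + (-0.25)·(-0.25) + (0.75)·(0.75)) / 3 = 0.75/3 = 0.25
  S[X,Y] = ((-0.25)·(-3) + (-0.25)·(4) + (-0.25)·(2) + (0.75)·(-3)) / 3 = -3/3 = -1
  S[X,Z] = ((-0.25)·(-2) + (-0.25)·(0) + (-0.25)·(2) + (0.75)·(0)) / 3 = 0/3 = 0
  S[Y,Y] = ((-3)·(-3) + (4)·(4) + (2)·(2) + (-3)·(-3)) / 3 = 38/3 = 12.6667
  S[Y,Z] = ((-3)·(-2) + (4)·(0) + (2)·(2) + (-3)·(0)) / 3 = 10/3 = 3.3333
  S[Z,Z] = ((-2)·(-2) + (0)·(0) + (2)·(2) + (0)·(0)) / 3 = 8/3 = 2.6667

S is symmetric (S[j,i] = S[i,j]). Assembling:

S = [[0.25, -1, 0],
 [-1, 12.6667, 3.3333],
 [0, 3.3333, 2.6667]]


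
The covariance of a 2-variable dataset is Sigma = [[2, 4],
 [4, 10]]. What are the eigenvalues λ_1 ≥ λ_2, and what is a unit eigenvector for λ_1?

Step 1 — characteristic polynomial of 2×2 Sigma:
  det(Sigma - λI) = λ² - trace · λ + det = 0.
  trace = 2 + 10 = 12, det = 2·10 - (4)² = 4.
Step 2 — discriminant:
  Δ = trace² - 4·det = 144 - 16 = 128.
Step 3 — eigenvalues:
  λ = (trace ± √Δ)/2 = (12 ± 11.3137)/2,
  λ_1 = 11.6569,  λ_2 = 0.3431.

Step 4 — unit eigenvector for λ_1: solve (Sigma - λ_1 I)v = 0. First row:
  (2 - 11.6569)·v_x + (4)·v_y = 0, i.e. (-9.6569)·v_x + (4)·v_y = 0,
  so v ∝ (b, λ_1 - a) = (4, 9.6569) = u.
  ||u|| = √((4)² + (9.6569)²) = √(109.2548) ≈ 10.4525,
  v_1 = u/||u|| ≈ (0.3827, 0.9239) (||v_1|| = 1).

λ_1 = 11.6569,  λ_2 = 0.3431;  v_1 ≈ (0.3827, 0.9239)
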